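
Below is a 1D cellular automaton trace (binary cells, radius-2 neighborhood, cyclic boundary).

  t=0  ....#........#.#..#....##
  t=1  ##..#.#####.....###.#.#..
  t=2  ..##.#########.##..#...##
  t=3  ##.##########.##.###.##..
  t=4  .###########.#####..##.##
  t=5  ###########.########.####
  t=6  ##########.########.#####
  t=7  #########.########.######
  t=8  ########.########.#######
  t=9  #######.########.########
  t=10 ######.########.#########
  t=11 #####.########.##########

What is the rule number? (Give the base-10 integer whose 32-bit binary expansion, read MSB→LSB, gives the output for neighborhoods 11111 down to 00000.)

  ##### -> #   bit 31 = 1  t=1,i=8
  ####. -> #   bit 30 = 1  t=1,i=9
  ###.# -> .   bit 29 = 0  t=1,i=18
  ###.. -> #   bit 28 = 1  t=1,i=10
  ##.## -> #   bit 27 = 1  t=2,i=4
  ##.#. -> #   bit 26 = 1  t=1,i=19
  ##..# -> #   bit 25 = 1  t=1,i=2
  ##... -> #   bit 24 = 1  t=0,i=0
  #.### -> #   bit 23 = 1  t=1,i=6
  #.##. -> #   bit 22 = 1  t=2,i=15
  #.#.# -> .   bit 21 = 0  t=1,i=20
  #.#.. -> .   bit 20 = 0  t=0,i=15
  #..## -> #   bit 19 = 1  t=1,i=24
  #..#. -> #   bit 18 = 1  t=0,i=17
  #...# -> #   bit 17 = 1  t=2,i=21
  #.... -> #   bit 16 = 1  t=0,i=1
  .#### -> #   bit 15 = 1  t=1,i=7
  .###. -> .   bit 14 = 0  t=1,i=17
  .##.# -> #   bit 13 = 1  t=2,i=3
  .##.. -> .   bit 12 = 0  t=0,i=24
  .#.## -> #   bit 11 = 1  t=1,i=5
  .#.#. -> .   bit 10 = 0  t=0,i=14
  .#..# -> #   bit 9 = 1  t=0,i=16
  .#... -> .   bit 8 = 0  t=0,i=5
  ..### -> #   bit 7 = 1  t=1,i=16
  ..##. -> .   bit 6 = 0  t=0,i=23
  ..#.# -> .   bit 5 = 0  t=0,i=13
  ..#.. -> #   bit 4 = 1  t=0,i=4
  ...## -> #   bit 3 = 1  t=0,i=22
  ...#. -> .   bit 2 = 0  t=0,i=3
  ....# -> .   bit 1 = 0  t=0,i=2
  ..... -> #   bit 0 = 1  t=0,i=7
  bits 11011111110011111010101010011001 = 3754928793

3754928793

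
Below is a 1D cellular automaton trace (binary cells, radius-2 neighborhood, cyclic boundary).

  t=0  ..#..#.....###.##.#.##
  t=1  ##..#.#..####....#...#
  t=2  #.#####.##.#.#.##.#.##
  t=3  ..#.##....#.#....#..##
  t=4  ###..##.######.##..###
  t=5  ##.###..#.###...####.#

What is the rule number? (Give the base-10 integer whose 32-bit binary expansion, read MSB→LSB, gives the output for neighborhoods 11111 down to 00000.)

  ##### -> #   bit 31 = 1  t=2,i=4
  ####. -> #   bit 30 = 1  t=1,i=11
  ###.# -> .   bit 29 = 0  t=0,i=13
  ###.. -> .   bit 28 = 0  t=1,i=1
  ##.## -> .   bit 27 = 0  t=0,i=14
  ##.#. -> #   bit 26 = 1  t=0,i=17
  ##..# -> #   bit 25 = 1  t=0,i=0
  ##... -> #   bit 24 = 1  t=1,i=13
  #.### -> #   bit 23 = 1  t=2,i=2
  #.##. -> .   bit 22 = 0  t=0,i=15
  #.#.# -> .   bit 21 = 0  t=0,i=18
  #.#.. -> #   bit 20 = 1  t=1,i=6
  #..## -> #   bit 19 = 1  t=1,i=8
  #..#. -> #   bit 18 = 1  t=0,i=1
  #...# -> .   bit 17 = 0  t=1,i=19
  #.... -> .   bit 16 = 0  t=0,i=7
  .#### -> .   bit 15 = 0  t=1,i=10
  .###. -> #   bit 14 = 1  t=0,i=12
  .##.# -> .   bit 13 = 0  t=0,i=16
  .##.. -> #   bit 12 = 1  t=0,i=21
  .#.## -> .   bit 11 = 0  t=0,i=19
  .#.#. -> #   bit 10 = 1  t=1,i=5
  .#..# -> .   bit 9 = 0  t=0,i=3
  .#... -> #   bit 8 = 1  t=0,i=6
  ..### -> #   bit 7 = 1  t=0,i=11
  ..##. -> #   bit 6 = 1  t=3,i=20
  ..#.# -> #   bit 5 = 1  t=1,i=4
  ..#.. -> .   bit 4 = 0  t=0,i=2
  ...## -> #   bit 3 = 1  t=0,i=10
  ...#. -> #   bit 2 = 1  t=1,i=16
  ....# -> #   bit 1 = 1  t=0,i=9
  ..... -> .   bit 0 = 0  t=0,i=8
  bits 11000111100111000101010111101110 = 3348911598

3348911598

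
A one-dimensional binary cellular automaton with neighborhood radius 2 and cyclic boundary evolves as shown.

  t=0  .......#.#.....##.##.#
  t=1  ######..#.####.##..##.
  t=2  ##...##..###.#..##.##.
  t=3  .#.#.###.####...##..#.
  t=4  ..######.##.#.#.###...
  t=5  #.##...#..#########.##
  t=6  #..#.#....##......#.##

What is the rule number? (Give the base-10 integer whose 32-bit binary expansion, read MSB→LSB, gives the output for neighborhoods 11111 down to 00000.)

916716995

  ##### -> .   bit 31 = 0  t=1,i=2
  ####. -> .   bit 30 = 0  t=1,i=4
  ###.# -> #   bit 29 = 1  t=1,i=13
  ###.. -> #   bit 28 = 1  t=1,i=5
  ##.## -> .   bit 27 = 0  t=0,i=17
  ##.#. -> #   bit 26 = 1  t=0,i=20
  ##..# -> #   bit 25 = 1  t=1,i=6
  ##... -> .   bit 24 = 0  t=2,i=2
  #.### -> #   bit 23 = 1  t=1,i=0
  #.##. -> .   bit 22 = 0  t=0,i=18
  #.#.# -> #   bit 21 = 1  t=3,i=3
  #.#.. -> .   bit 20 = 0  t=0,i=9
  #..## -> .   bit 19 = 0  t=1,i=18
  #..#. -> .   bit 18 = 0  t=1,i=7
  #...# -> #   bit 17 = 1  t=2,i=3
  #.... -> #   bit 16 = 1  t=0,i=1
  .#### -> #   bit 15 = 1  t=1,i=1
  .###. -> #   bit 14 = 1  t=2,i=10
  .##.# -> #   bit 13 = 1  t=0,i=16
  .##.. -> #   bit 12 = 1  t=1,i=16
  .#.## -> #   bit 11 = 1  t=1,i=9
  .#.#. -> #   bit 10 = 1  t=0,i=8
  .#..# -> .   bit 9 = 0  t=2,i=14
  .#... -> #   bit 8 = 1  t=0,i=0
  ..### -> #   bit 7 = 1  t=2,i=9
  ..##. -> #   bit 6 = 1  t=0,i=15
  ..#.# -> .   bit 5 = 0  t=0,i=7
  ..#.. -> .   bit 4 = 0  t=3,i=20
  ...## -> .   bit 3 = 0  t=0,i=14
  ...#. -> .   bit 2 = 0  t=0,i=6
  ....# -> #   bit 1 = 1  t=0,i=5
  ..... -> #   bit 0 = 1  t=0,i=2
  bits 00110110101000111111110111000011 = 916716995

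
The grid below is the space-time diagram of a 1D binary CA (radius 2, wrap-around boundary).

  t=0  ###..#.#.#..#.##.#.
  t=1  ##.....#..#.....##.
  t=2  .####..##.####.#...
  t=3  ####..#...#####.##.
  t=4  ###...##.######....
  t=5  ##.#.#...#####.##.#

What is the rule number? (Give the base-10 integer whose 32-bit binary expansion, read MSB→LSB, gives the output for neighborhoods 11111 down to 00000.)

3853112217

  [31] ##### => #  t=3,i=12
  [30] ####. => #  t=2,i=3
  [29] ###.# => #  t=2,i=13
  [28] ###.. => .  t=0,i=2
  [27] ##.## => .  t=1,i=18
  [26] ##.#. => #  t=0,i=16
  [25] ##..# => .  t=0,i=3
  [24] ##... => #  t=1,i=2
  [23] #.### => #  t=0,i=0
  [22] #.##. => .  t=0,i=14
  [21] #.#.# => #  t=0,i=7
  [20] #.#.. => .  t=0,i=9
  [19] #..## => #  t=2,i=6
  [18] #..#. => .  t=0,i=4
  [17] #...# => .  t=3,i=8
  [16] #.... => #  t=1,i=3
  [15] .#### => #  t=2,i=2
  [14] .###. => #  t=0,i=1
  [13] .##.# => .  t=0,i=15
  [12] .##.. => #  t=1,i=1
  [11] .#.## => .  t=0,i=13
  [10] .#.#. => .  t=0,i=6
  [9] .#..# => #  t=0,i=10
  [8] .#... => #  t=1,i=11
  [7] ..### => #  t=2,i=1
  [6] ..##. => .  t=1,i=16
  [5] ..#.# => .  t=0,i=5
  [4] ..#.. => #  t=1,i=7
  [3] ...## => #  t=1,i=15
  [2] ...#. => .  t=1,i=6
  [1] ....# => .  t=1,i=5
  [0] ..... => #  t=1,i=4
  bits 11100101101010011101001110011001 = 3853112217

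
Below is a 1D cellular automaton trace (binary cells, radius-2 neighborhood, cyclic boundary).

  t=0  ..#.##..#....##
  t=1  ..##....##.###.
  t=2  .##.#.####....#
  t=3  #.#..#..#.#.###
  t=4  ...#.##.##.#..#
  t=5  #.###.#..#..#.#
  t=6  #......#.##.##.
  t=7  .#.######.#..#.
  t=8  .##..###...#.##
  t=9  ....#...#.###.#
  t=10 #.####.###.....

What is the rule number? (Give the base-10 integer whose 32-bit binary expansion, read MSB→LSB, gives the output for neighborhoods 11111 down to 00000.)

  nb #####: next=#  (t=7,i=5, bit31=1)
  nb ####.: next=#  (t=2,i=8, bit30=1)
  nb ###.#: next=.  (t=3,i=0, bit29=0)
  nb ###..: next=.  (t=1,i=13, bit28=0)
  nb ##.##: next=.  (t=1,i=10, bit27=0)
  nb ##.#.: next=.  (t=2,i=3, bit26=0)
  nb ##..#: next=.  (t=0,i=0, bit25=0)
  nb ##...: next=#  (t=1,i=4, bit24=1)
  nb #.###: next=.  (t=1,i=11, bit23=0)
  nb #.##.: next=.  (t=0,i=4, bit22=0)
  nb #.#.#: next=.  (t=2,i=4, bit21=0)
  nb #.#..: next=.  (t=3,i=2, bit20=0)
  nb #..##: next=#  (t=8,i=4, bit19=1)
  nb #..#.: next=.  (t=0,i=1, bit18=0)
  nb #...#: next=.  (t=1,i=0, bit17=0)
  nb #....: next=.  (t=0,i=10, bit16=0)
  nb .####: next=.  (t=2,i=7, bit15=0)
  nb .###.: next=.  (t=1,i=12, bit14=0)
  nb .##.#: next=#  (t=1,i=9, bit13=1)
  nb .##..: next=.  (t=0,i=5, bit12=0)
  nb .#.##: next=#  (t=0,i=3, bit11=1)
  nb .#.#.: next=#  (t=3,i=9, bit10=1)
  nb .#..#: next=#  (t=3,i=3, bit9=1)
  nb .#...: next=#  (t=0,i=9, bit8=1)
  nb ..###: next=.  (t=8,i=5, bit7=0)
  nb ..##.: next=#  (t=0,i=13, bit6=1)
  nb ..#.#: next=#  (t=0,i=2, bit5=1)
  nb ..#..: next=#  (t=0,i=8, bit4=1)
  nb ...##: next=#  (t=0,i=12, bit3=1)
  nb ...#.: next=#  (t=2,i=13, bit2=1)
  nb ....#: next=#  (t=0,i=11, bit1=1)
  nb .....: next=#  (t=6,i=3, bit0=1)
  bits 11000001000010000010111101111111 = 3238539135

3238539135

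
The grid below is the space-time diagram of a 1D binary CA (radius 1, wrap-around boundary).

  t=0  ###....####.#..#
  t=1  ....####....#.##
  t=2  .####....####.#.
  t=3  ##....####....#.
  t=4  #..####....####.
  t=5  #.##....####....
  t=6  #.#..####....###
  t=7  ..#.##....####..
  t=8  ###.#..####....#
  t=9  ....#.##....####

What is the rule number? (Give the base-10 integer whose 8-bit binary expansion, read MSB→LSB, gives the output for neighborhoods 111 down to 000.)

  ### -> .   bit 7 = 0  t=0,i=0
  ##. -> .   bit 6 = 0  t=0,i=2
  #.# -> .   bit 5 = 0  t=0,i=11
  #.. -> .   bit 4 = 0  t=0,i=3
  .## -> #   bit 3 = 1  t=0,i=7
  .#. -> #   bit 2 = 1  t=0,i=12
  ..# -> #   bit 1 = 1  t=0,i=6
  ... -> #   bit 0 = 1  t=0,i=4
  bits 00001111 = 15

15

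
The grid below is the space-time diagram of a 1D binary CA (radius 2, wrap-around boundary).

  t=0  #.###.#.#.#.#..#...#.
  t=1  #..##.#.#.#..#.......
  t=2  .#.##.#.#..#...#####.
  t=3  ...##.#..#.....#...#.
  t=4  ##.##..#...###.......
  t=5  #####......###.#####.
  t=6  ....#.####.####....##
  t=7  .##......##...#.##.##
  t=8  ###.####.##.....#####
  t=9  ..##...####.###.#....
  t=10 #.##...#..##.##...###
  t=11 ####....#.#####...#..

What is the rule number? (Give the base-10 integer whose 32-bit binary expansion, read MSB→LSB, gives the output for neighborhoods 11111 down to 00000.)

945910467

  nb #####: next=.  (t=2,i=17, bit31=0)
  nb ####.: next=.  (t=2,i=18, bit30=0)
  nb ###.#: next=#  (t=0,i=4, bit29=1)
  nb ###..: next=#  (t=2,i=19, bit28=1)
  nb ##.##: next=#  (t=4,i=2, bit27=1)
  nb ##.#.: next=.  (t=0,i=5, bit26=0)
  nb ##..#: next=.  (t=2,i=20, bit25=0)
  nb ##...: next=.  (t=4,i=14, bit24=0)
  nb #.###: next=.  (t=0,i=2, bit23=0)
  nb #.##.: next=#  (t=2,i=3, bit22=1)
  nb #.#.#: next=#  (t=0,i=0, bit21=1)
  nb #.#..: next=.  (t=0,i=12, bit20=0)
  nb #..##: next=.  (t=1,i=2, bit19=0)
  nb #..#.: next=.  (t=0,i=14, bit18=0)
  nb #...#: next=.  (t=0,i=17, bit17=0)
  nb #....: next=#  (t=1,i=15, bit16=1)
  nb .####: next=.  (t=2,i=16, bit15=0)
  nb .###.: next=#  (t=0,i=3, bit14=1)
  nb .##.#: next=#  (t=1,i=4, bit13=1)
  nb .##..: next=#  (t=4,i=4, bit12=1)
  nb .#.##: next=.  (t=0,i=1, bit11=0)
  nb .#.#.: next=.  (t=0,i=7, bit10=0)
  nb .#..#: next=#  (t=0,i=13, bit9=1)
  nb .#...: next=.  (t=0,i=16, bit8=0)
  nb ..###: next=#  (t=2,i=15, bit7=1)
  nb ..##.: next=#  (t=1,i=3, bit6=1)
  nb ..#.#: next=.  (t=0,i=19, bit5=0)
  nb ..#..: next=.  (t=0,i=15, bit4=0)
  nb ...##: next=.  (t=2,i=14, bit3=0)
  nb ...#.: next=.  (t=0,i=18, bit2=0)
  nb ....#: next=#  (t=1,i=19, bit1=1)
  nb .....: next=#  (t=1,i=16, bit0=1)
  bits 00111000011000010111001011000011 = 945910467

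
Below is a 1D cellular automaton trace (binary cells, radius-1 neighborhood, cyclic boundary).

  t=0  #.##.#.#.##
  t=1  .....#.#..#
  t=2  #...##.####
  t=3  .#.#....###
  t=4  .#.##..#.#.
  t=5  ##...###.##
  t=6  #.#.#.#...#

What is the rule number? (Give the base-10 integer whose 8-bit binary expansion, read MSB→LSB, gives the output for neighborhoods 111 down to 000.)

150

  ### -> #   bit 7 = 1  t=0,i=10
  ##. -> .   bit 6 = 0  t=0,i=0
  #.# -> .   bit 5 = 0  t=0,i=1
  #.. -> #   bit 4 = 1  t=1,i=0
  .## -> .   bit 3 = 0  t=0,i=2
  .#. -> #   bit 2 = 1  t=0,i=5
  ..# -> #   bit 1 = 1  t=1,i=4
  ... -> .   bit 0 = 0  t=1,i=1
  bits 10010110 = 150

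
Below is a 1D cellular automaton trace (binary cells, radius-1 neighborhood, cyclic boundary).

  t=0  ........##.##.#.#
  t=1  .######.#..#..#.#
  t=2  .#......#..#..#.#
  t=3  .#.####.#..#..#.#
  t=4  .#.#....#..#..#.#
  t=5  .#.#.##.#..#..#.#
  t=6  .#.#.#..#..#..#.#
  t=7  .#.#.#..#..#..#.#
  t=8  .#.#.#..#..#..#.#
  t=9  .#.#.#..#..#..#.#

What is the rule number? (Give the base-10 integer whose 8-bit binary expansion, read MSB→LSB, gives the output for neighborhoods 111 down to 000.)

  ###|.  b7=0 t=1,i=2
  ##.|.  b6=0 t=0,i=9
  #.#|.  b5=0 t=0,i=10
  #..|.  b4=0 t=0,i=0
  .##|#  b3=1 t=0,i=8
  .#.|#  b2=1 t=0,i=14
  ..#|.  b1=0 t=0,i=7
  ...|#  b0=1 t=0,i=1
  bits 00001101 = 13

13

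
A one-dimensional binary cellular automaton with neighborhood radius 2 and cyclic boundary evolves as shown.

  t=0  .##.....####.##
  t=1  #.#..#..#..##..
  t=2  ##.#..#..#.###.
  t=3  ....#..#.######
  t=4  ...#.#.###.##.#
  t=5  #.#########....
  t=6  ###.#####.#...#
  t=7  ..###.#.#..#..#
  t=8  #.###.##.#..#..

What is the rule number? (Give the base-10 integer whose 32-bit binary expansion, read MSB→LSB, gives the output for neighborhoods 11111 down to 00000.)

3131072485

  #####|#  b31=1 t=3,i=11
  ####.|.  b30=0 t=0,i=10
  ###.#|#  b29=1 t=0,i=11
  ###..|#  b28=1 t=3,i=14
  ##.##|#  b27=1 t=0,i=0
  ##.#.|.  b26=0 t=2,i=2
  ##..#|#  b25=1 t=1,i=13
  ##...|.  b24=0 t=0,i=3
  #.###|#  b23=1 t=2,i=11
  #.##.|.  b22=0 t=0,i=1
  #.#.#|#  b21=1 t=4,i=5
  #.#..|.  b20=0 t=1,i=2
  #..##|.  b19=0 t=1,i=10
  #..#.|.  b18=0 t=1,i=4
  #...#|.  b17=0 t=4,i=1
  #....|.  b16=0 t=0,i=4
  .####|.  b15=0 t=0,i=9
  .###.|#  b14=1 t=2,i=12
  .##.#|.  b13=0 t=0,i=14
  .##..|#  b12=1 t=0,i=2
  .#.##|#  b11=1 t=2,i=10
  .#.#.|#  b10=1 t=1,i=1
  .#..#|#  b9=1 t=1,i=3
  .#...|#  b8=1 t=4,i=0
  ..###|#  b7=1 t=0,i=8
  ..##.|#  b6=1 t=1,i=11
  ..#.#|#  b5=1 t=1,i=0
  ..#..|.  b4=0 t=1,i=5
  ...##|.  b3=0 t=0,i=7
  ...#.|#  b2=1 t=3,i=3
  ....#|.  b1=0 t=0,i=6
  .....|#  b0=1 t=0,i=5
  bits 10111010101000000101111111100101 = 3131072485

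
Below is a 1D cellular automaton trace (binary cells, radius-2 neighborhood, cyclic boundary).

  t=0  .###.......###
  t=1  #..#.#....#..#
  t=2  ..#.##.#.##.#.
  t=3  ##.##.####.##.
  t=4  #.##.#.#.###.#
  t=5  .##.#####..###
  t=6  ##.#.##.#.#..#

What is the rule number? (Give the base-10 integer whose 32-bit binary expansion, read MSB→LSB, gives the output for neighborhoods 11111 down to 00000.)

  [31] ##### => #  t=5,i=6
  [30] ####. => .  t=3,i=8
  [29] ###.# => #  t=0,i=13
  [28] ###.. => #  t=0,i=3
  [27] ##.## => #  t=0,i=0
  [26] ##.#. => #  t=2,i=6
  [25] ##..# => .  t=1,i=1
  [24] ##... => .  t=0,i=4
  [23] #.### => .  t=0,i=1
  [22] #.##. => #  t=2,i=4
  [21] #.#.# => #  t=2,i=7
  [20] #.#.. => #  t=1,i=5
  [19] #..## => #  t=1,i=12
  [18] #..#. => #  t=1,i=2
  [17] #...# => #  t=2,i=0
  [16] #.... => #  t=0,i=5
  [15] .#### => #  t=3,i=7
  [14] .###. => .  t=0,i=2
  [13] .##.# => .  t=2,i=5
  [12] .##.. => .  t=1,i=0
  [11] .#.## => #  t=2,i=3
  [10] .#.#. => #  t=1,i=4
  [9] .#..# => .  t=1,i=11
  [8] .#... => .  t=1,i=6
  [7] ..### => .  t=0,i=11
  [6] ..##. => .  t=1,i=13
  [5] ..#.# => .  t=1,i=3
  [4] ..#.. => #  t=1,i=10
  [3] ...## => #  t=0,i=10
  [2] ...#. => #  t=1,i=9
  [1] ....# => .  t=0,i=9
  [0] ..... => .  t=0,i=6
  bits 10111100011111111000110000011100 = 3162475548

3162475548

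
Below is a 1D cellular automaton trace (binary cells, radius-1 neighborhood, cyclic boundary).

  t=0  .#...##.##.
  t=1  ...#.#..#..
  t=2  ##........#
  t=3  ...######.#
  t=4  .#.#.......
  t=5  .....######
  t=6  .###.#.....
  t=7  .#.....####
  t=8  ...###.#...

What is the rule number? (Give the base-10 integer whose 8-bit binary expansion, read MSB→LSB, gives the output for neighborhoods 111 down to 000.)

9

  nb ###: next=.  (t=2,i=0, bit7=0)
  nb ##.: next=.  (t=0,i=6, bit6=0)
  nb #.#: next=.  (t=0,i=7, bit5=0)
  nb #..: next=.  (t=0,i=2, bit4=0)
  nb .##: next=#  (t=0,i=5, bit3=1)
  nb .#.: next=.  (t=0,i=1, bit2=0)
  nb ..#: next=.  (t=0,i=0, bit1=0)
  nb ...: next=#  (t=0,i=3, bit0=1)
  bits 00001001 = 9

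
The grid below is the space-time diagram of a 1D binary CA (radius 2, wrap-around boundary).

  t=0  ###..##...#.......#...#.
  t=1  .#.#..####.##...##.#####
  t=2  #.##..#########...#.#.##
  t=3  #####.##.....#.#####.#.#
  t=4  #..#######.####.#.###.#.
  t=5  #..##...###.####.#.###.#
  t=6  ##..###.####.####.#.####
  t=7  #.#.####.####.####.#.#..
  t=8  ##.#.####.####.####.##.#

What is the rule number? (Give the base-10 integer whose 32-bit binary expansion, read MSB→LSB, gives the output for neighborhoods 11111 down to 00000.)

1868029350

  #####|.  b31=0 t=1,i=21
  ####.|#  b30=1 t=1,i=8
  ###.#|#  b29=1 t=1,i=9
  ###..|.  b28=0 t=0,i=2
  ##.##|#  b27=1 t=1,i=10
  ##.#.|#  b26=1 t=1,i=0
  ##..#|#  b25=1 t=0,i=3
  ##...|#  b24=1 t=0,i=7
  #.###|.  b23=0 t=0,i=0
  #.##.|#  b22=1 t=1,i=11
  #.#.#|.  b21=0 t=1,i=1
  #.#..|#  b20=1 t=1,i=3
  #..##|.  b19=0 t=0,i=4
  #..#.|#  b18=1 t=7,i=23
  #...#|#  b17=1 t=0,i=8
  #....|#  b16=1 t=0,i=12
  .####|#  b15=1 t=1,i=7
  .###.|#  b14=1 t=0,i=1
  .##.#|.  b13=0 t=1,i=17
  .##..|#  b12=1 t=0,i=6
  .#.##|#  b11=1 t=0,i=23
  .#.#.|#  b10=1 t=1,i=2
  .#..#|.  b9=0 t=1,i=4
  .#...|#  b8=1 t=0,i=11
  ..###|#  b7=1 t=1,i=6
  ..##.|.  b6=0 t=0,i=5
  ..#.#|#  b5=1 t=0,i=22
  ..#..|.  b4=0 t=0,i=10
  ...##|.  b3=0 t=1,i=15
  ...#.|#  b2=1 t=0,i=9
  ....#|#  b1=1 t=0,i=16
  .....|.  b0=0 t=0,i=13
  bits 01101111010101111101110110100110 = 1868029350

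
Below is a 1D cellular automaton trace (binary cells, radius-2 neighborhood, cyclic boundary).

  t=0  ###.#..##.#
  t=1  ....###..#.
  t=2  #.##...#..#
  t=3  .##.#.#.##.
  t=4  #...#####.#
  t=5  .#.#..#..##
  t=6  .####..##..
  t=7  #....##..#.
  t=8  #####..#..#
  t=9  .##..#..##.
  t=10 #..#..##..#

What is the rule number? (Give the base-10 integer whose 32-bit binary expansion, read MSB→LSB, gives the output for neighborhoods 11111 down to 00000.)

  ##### -> #   bit 31 = 1  t=4,i=6
  ####. -> .   bit 30 = 0  t=0,i=1
  ###.# -> .   bit 29 = 0  t=0,i=2
  ###.. -> .   bit 28 = 0  t=1,i=6
  ##.## -> #   bit 27 = 1  t=0,i=9
  ##.#. -> .   bit 26 = 0  t=0,i=3
  ##..# -> #   bit 25 = 1  t=1,i=7
  ##... -> #   bit 24 = 1  t=2,i=4
  #.### -> .   bit 23 = 0  t=0,i=10
  #.##. -> #   bit 22 = 1  t=2,i=2
  #.#.# -> #   bit 21 = 1  t=3,i=4
  #.#.. -> #   bit 20 = 1  t=0,i=4
  #..## -> #   bit 19 = 1  t=0,i=6
  #..#. -> .   bit 18 = 0  t=1,i=8
  #...# -> .   bit 17 = 0  t=2,i=5
  #.... -> #   bit 16 = 1  t=1,i=0
  .#### -> .   bit 15 = 0  t=0,i=0
  .###. -> .   bit 14 = 0  t=1,i=5
  .##.# -> .   bit 13 = 0  t=0,i=8
  .##.. -> .   bit 12 = 0  t=2,i=3
  .#.## -> #   bit 11 = 1  t=3,i=7
  .#.#. -> #   bit 10 = 1  t=3,i=5
  .#..# -> #   bit 9 = 1  t=0,i=5
  .#... -> #   bit 8 = 1  t=1,i=10
  ..### -> .   bit 7 = 0  t=1,i=4
  ..##. -> .   bit 6 = 0  t=0,i=7
  ..#.# -> .   bit 5 = 0  t=7,i=9
  ..#.. -> .   bit 4 = 0  t=1,i=9
  ...## -> #   bit 3 = 1  t=1,i=3
  ...#. -> #   bit 2 = 1  t=2,i=6
  ....# -> #   bit 1 = 1  t=1,i=2
  ..... -> .   bit 0 = 0  t=1,i=1
  bits 10001011011110010000111100001110 = 2339966734

2339966734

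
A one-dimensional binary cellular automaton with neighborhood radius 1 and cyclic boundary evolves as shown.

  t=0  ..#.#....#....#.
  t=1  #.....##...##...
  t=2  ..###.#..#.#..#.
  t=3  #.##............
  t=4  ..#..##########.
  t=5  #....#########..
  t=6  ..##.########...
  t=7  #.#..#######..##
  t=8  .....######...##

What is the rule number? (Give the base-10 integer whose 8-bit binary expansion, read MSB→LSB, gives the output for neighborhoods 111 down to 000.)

137

  nb ###: next=#  (t=2,i=3, bit7=1)
  nb ##.: next=.  (t=1,i=7, bit6=0)
  nb #.#: next=.  (t=0,i=3, bit5=0)
  nb #..: next=.  (t=0,i=5, bit4=0)
  nb .##: next=#  (t=1,i=6, bit3=1)
  nb .#.: next=.  (t=0,i=2, bit2=0)
  nb ..#: next=.  (t=0,i=1, bit1=0)
  nb ...: next=#  (t=0,i=0, bit0=1)
  bits 10001001 = 137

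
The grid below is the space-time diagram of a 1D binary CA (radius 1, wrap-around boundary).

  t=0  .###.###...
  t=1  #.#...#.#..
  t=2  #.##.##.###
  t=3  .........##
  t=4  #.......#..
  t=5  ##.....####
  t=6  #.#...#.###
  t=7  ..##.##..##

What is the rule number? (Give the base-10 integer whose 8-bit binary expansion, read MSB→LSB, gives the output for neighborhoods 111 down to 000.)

150

  nb ###: next=#  (t=0,i=2, bit7=1)
  nb ##.: next=.  (t=0,i=3, bit6=0)
  nb #.#: next=.  (t=0,i=4, bit5=0)
  nb #..: next=#  (t=0,i=8, bit4=1)
  nb .##: next=.  (t=0,i=1, bit3=0)
  nb .#.: next=#  (t=1,i=0, bit2=1)
  nb ..#: next=#  (t=0,i=0, bit1=1)
  nb ...: next=.  (t=0,i=9, bit0=0)
  bits 10010110 = 150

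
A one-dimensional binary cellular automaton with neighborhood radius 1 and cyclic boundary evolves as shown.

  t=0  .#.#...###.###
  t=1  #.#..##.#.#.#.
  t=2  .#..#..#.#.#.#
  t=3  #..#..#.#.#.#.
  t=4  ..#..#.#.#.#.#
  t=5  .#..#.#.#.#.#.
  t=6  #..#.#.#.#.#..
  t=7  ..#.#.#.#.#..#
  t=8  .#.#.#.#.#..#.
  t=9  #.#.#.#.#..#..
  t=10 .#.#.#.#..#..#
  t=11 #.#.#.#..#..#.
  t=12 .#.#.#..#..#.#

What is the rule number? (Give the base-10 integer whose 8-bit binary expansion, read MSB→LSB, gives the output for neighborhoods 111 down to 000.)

  ### -> #   bit 7 = 1  t=0,i=8
  ##. -> .   bit 6 = 0  t=0,i=9
  #.# -> #   bit 5 = 1  t=0,i=0
  #.. -> .   bit 4 = 0  t=0,i=4
  .## -> .   bit 3 = 0  t=0,i=7
  .#. -> .   bit 2 = 0  t=0,i=1
  ..# -> #   bit 1 = 1  t=0,i=6
  ... -> #   bit 0 = 1  t=0,i=5
  bits 10100011 = 163

163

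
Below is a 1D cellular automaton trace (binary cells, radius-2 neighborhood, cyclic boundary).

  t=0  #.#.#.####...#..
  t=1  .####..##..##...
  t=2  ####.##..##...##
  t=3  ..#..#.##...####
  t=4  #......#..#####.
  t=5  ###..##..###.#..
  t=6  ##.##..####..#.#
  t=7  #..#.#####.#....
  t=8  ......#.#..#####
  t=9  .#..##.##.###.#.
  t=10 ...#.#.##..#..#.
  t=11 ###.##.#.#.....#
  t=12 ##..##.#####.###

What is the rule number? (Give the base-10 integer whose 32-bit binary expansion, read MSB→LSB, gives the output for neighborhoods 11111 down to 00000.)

1115415950

  nb #####: next=.  (t=2,i=0, bit31=0)
  nb ####.: next=#  (t=0,i=8, bit30=1)
  nb ###.#: next=.  (t=2,i=3, bit29=0)
  nb ###..: next=.  (t=0,i=9, bit28=0)
  nb ##.##: next=.  (t=2,i=4, bit27=0)
  nb ##.#.: next=.  (t=4,i=15, bit26=0)
  nb ##..#: next=#  (t=1,i=5, bit25=1)
  nb ##...: next=.  (t=0,i=10, bit24=0)
  nb #.###: next=.  (t=0,i=6, bit23=0)
  nb #.##.: next=#  (t=2,i=5, bit22=1)
  nb #.#.#: next=#  (t=0,i=2, bit21=1)
  nb #.#..: next=#  (t=4,i=0, bit20=1)
  nb #..##: next=#  (t=1,i=6, bit19=1)
  nb #..#.: next=.  (t=0,i=15, bit18=0)
  nb #...#: next=#  (t=0,i=11, bit17=1)
  nb #....: next=#  (t=1,i=14, bit16=1)
  nb .####: next=#  (t=0,i=7, bit15=1)
  nb .###.: next=#  (t=5,i=1, bit14=1)
  nb .##.#: next=#  (t=9,i=5, bit13=1)
  nb .##..: next=.  (t=1,i=8, bit12=0)
  nb .#.##: next=.  (t=0,i=5, bit11=0)
  nb .#.#.: next=#  (t=0,i=1, bit10=1)
  nb .#..#: next=.  (t=0,i=14, bit9=0)
  nb .#...: next=#  (t=4,i=1, bit8=1)
  nb ..###: next=#  (t=1,i=1, bit7=1)
  nb ..##.: next=.  (t=1,i=7, bit6=0)
  nb ..#.#: next=.  (t=0,i=0, bit5=0)
  nb ..#..: next=.  (t=0,i=13, bit4=0)
  nb ...##: next=#  (t=1,i=0, bit3=1)
  nb ...#.: next=#  (t=0,i=12, bit2=1)
  nb ....#: next=#  (t=1,i=15, bit1=1)
  nb .....: next=.  (t=4,i=3, bit0=0)
  bits 01000010011110111110010110001110 = 1115415950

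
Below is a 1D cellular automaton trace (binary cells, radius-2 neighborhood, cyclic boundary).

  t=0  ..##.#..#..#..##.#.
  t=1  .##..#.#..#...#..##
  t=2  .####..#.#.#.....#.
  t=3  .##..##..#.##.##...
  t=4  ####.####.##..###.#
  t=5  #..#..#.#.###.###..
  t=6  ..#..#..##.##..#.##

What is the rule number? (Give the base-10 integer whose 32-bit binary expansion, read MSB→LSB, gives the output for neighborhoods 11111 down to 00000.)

594860491

  nb #####: next=.  (t=4,i=1, bit31=0)
  nb ####.: next=.  (t=2,i=3, bit30=0)
  nb ###.#: next=#  (t=4,i=3, bit29=1)
  nb ###..: next=.  (t=2,i=4, bit28=0)
  nb ##.##: next=.  (t=1,i=0, bit27=0)
  nb ##.#.: next=.  (t=0,i=4, bit26=0)
  nb ##..#: next=#  (t=1,i=3, bit25=1)
  nb ##...: next=#  (t=3,i=16, bit24=1)
  nb #.###: next=.  (t=4,i=5, bit23=0)
  nb #.##.: next=#  (t=1,i=1, bit22=1)
  nb #.#.#: next=#  (t=2,i=9, bit21=1)
  nb #.#..: next=#  (t=0,i=5, bit20=1)
  nb #..##: next=.  (t=0,i=13, bit19=0)
  nb #..#.: next=#  (t=0,i=7, bit18=1)
  nb #...#: next=.  (t=0,i=0, bit17=0)
  nb #....: next=.  (t=2,i=13, bit16=0)
  nb .####: next=#  (t=2,i=2, bit15=1)
  nb .###.: next=#  (t=4,i=15, bit14=1)
  nb .##.#: next=.  (t=0,i=3, bit13=0)
  nb .##..: next=#  (t=1,i=2, bit12=1)
  nb .#.##: next=#  (t=3,i=10, bit11=1)
  nb .#.#.: next=.  (t=1,i=6, bit10=0)
  nb .#..#: next=.  (t=0,i=6, bit9=0)
  nb .#...: next=#  (t=0,i=18, bit8=1)
  nb ..###: next=#  (t=2,i=1, bit7=1)
  nb ..##.: next=#  (t=0,i=2, bit6=1)
  nb ..#.#: next=.  (t=1,i=5, bit5=0)
  nb ..#..: next=.  (t=0,i=8, bit4=0)
  nb ...##: next=#  (t=0,i=1, bit3=1)
  nb ...#.: next=.  (t=1,i=13, bit2=0)
  nb ....#: next=#  (t=2,i=15, bit1=1)
  nb .....: next=#  (t=2,i=14, bit0=1)
  bits 00100011011101001101100111001011 = 594860491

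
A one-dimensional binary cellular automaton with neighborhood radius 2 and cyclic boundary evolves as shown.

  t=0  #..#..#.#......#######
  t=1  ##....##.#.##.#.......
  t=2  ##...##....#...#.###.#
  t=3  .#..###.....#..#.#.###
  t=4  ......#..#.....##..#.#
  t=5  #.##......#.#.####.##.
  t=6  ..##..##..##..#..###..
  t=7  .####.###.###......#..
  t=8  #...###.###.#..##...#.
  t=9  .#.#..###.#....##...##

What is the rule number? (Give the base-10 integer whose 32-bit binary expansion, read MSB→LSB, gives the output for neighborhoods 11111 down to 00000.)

  #####|.  b31=0 t=0,i=17
  ####.|.  b30=0 t=0,i=21
  ###.#|#  b29=1 t=2,i=19
  ###..|#  b28=1 t=0,i=0
  ##.##|#  b27=1 t=2,i=20
  ##.#.|.  b26=0 t=1,i=8
  ##..#|#  b25=1 t=0,i=1
  ##...|.  b24=0 t=1,i=2
  #.###|#  b23=1 t=2,i=17
  #.##.|#  b22=1 t=1,i=11
  #.#.#|.  b21=0 t=1,i=9
  #.#..|.  b20=0 t=0,i=8
  #..##|.  b19=0 t=3,i=3
  #..#.|.  b18=0 t=0,i=2
  #...#|.  b17=0 t=2,i=3
  #....|.  b16=0 t=0,i=10
  .####|.  b15=0 t=0,i=16
  .###.|.  b14=0 t=2,i=0
  .##.#|.  b13=0 t=1,i=7
  .##..|#  b12=1 t=1,i=1
  .#.##|.  b11=0 t=1,i=10
  .#.#.|#  b10=1 t=0,i=7
  .#..#|.  b9=0 t=0,i=4
  .#...|#  b8=1 t=0,i=9
  ..###|.  b7=0 t=0,i=15
  ..##.|#  b6=1 t=1,i=0
  ..#.#|#  b5=1 t=0,i=6
  ..#..|.  b4=0 t=0,i=3
  ...##|#  b3=1 t=0,i=14
  ...#.|.  b2=0 t=2,i=10
  ....#|.  b1=0 t=0,i=13
  .....|#  b0=1 t=0,i=11
  bits 00111010110000000001010101101001 = 985666921

985666921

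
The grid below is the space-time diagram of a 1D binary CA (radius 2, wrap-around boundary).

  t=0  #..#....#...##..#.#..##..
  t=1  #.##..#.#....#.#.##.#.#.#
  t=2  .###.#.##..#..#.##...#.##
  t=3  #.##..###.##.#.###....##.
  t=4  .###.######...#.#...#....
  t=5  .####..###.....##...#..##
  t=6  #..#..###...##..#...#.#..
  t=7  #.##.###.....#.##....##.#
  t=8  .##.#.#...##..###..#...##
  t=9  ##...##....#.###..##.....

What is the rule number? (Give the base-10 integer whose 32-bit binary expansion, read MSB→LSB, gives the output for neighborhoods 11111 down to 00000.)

  ##### -> #   bit 31 = 1  t=4,i=7
  ####. -> #   bit 30 = 1  t=4,i=9
  ###.# -> #   bit 29 = 1  t=2,i=3
  ###.. -> .   bit 28 = 0  t=3,i=17
  ##.## -> #   bit 27 = 1  t=1,i=1
  ##.#. -> .   bit 26 = 0  t=1,i=19
  ##..# -> .   bit 25 = 0  t=0,i=14
  ##... -> .   bit 24 = 0  t=2,i=18
  #.### -> .   bit 23 = 0  t=2,i=1
  #.##. -> #   bit 22 = 1  t=1,i=2
  #.#.# -> .   bit 21 = 0  t=1,i=15
  #.#.. -> #   bit 20 = 1  t=0,i=18
  #..## -> #   bit 19 = 1  t=0,i=20
  #..#. -> #   bit 18 = 1  t=0,i=2
  #...# -> .   bit 17 = 0  t=0,i=10
  #.... -> .   bit 16 = 0  t=0,i=5
  .#### -> .   bit 15 = 0  t=4,i=6
  .###. -> #   bit 14 = 1  t=2,i=2
  .##.# -> .   bit 13 = 0  t=1,i=0
  .##.. -> #   bit 12 = 1  t=0,i=13
  .#.## -> #   bit 11 = 1  t=1,i=16
  .#.#. -> #   bit 10 = 1  t=0,i=17
  .#..# -> .   bit 9 = 0  t=0,i=1
  .#... -> .   bit 8 = 0  t=0,i=4
  ..### -> #   bit 7 = 1  t=3,i=6
  ..##. -> .   bit 6 = 0  t=0,i=12
  ..#.# -> .   bit 5 = 0  t=0,i=16
  ..#.. -> #   bit 4 = 1  t=0,i=0
  ...## -> .   bit 3 = 0  t=0,i=11
  ...#. -> .   bit 2 = 0  t=0,i=7
  ....# -> #   bit 1 = 1  t=0,i=6
  ..... -> #   bit 0 = 1  t=4,i=23
  bits 11101000010111000101110010010011 = 3898367123

3898367123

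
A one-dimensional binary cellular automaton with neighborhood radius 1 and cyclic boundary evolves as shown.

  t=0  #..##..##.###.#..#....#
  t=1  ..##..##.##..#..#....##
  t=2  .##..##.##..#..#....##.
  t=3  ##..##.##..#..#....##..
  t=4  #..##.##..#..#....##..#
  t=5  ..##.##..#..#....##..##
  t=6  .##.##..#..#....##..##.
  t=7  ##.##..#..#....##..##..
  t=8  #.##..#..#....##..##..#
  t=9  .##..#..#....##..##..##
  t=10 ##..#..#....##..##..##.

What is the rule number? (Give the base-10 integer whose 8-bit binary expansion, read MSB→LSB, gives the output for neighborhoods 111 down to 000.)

42

  ### -> .   bit 7 = 0  t=0,i=11
  ##. -> .   bit 6 = 0  t=0,i=0
  #.# -> #   bit 5 = 1  t=0,i=9
  #.. -> .   bit 4 = 0  t=0,i=1
  .## -> #   bit 3 = 1  t=0,i=3
  .#. -> .   bit 2 = 0  t=0,i=14
  ..# -> #   bit 1 = 1  t=0,i=2
  ... -> .   bit 0 = 0  t=0,i=19
  bits 00101010 = 42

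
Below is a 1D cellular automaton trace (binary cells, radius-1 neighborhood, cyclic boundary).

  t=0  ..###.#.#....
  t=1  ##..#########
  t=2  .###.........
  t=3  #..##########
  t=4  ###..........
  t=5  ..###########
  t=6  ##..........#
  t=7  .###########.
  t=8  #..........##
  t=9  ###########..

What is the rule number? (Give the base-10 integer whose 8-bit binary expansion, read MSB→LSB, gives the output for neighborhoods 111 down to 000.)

  ### -> .   bit 7 = 0  t=0,i=3
  ##. -> #   bit 6 = 1  t=0,i=4
  #.# -> #   bit 5 = 1  t=0,i=5
  #.. -> #   bit 4 = 1  t=0,i=9
  .## -> .   bit 3 = 0  t=0,i=2
  .#. -> #   bit 2 = 1  t=0,i=6
  ..# -> #   bit 1 = 1  t=0,i=1
  ... -> #   bit 0 = 1  t=0,i=0
  bits 01110111 = 119

119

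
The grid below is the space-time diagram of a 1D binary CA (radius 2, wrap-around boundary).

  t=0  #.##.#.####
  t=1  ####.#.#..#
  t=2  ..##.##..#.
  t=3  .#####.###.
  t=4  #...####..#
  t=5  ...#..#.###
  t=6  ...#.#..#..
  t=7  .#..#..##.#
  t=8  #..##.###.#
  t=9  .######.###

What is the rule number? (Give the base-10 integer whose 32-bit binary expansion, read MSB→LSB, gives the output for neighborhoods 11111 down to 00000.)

  nb #####: next=.  (t=0,i=9, bit31=0)
  nb ####.: next=#  (t=0,i=10, bit30=1)
  nb ###.#: next=#  (t=0,i=0, bit29=1)
  nb ###..: next=.  (t=3,i=9, bit28=0)
  nb ##.##: next=#  (t=0,i=1, bit27=1)
  nb ##.#.: next=.  (t=0,i=4, bit26=0)
  nb ##..#: next=#  (t=2,i=7, bit25=1)
  nb ##...: next=.  (t=4,i=1, bit24=0)
  nb #.###: next=#  (t=0,i=7, bit23=1)
  nb #.##.: next=#  (t=0,i=2, bit22=1)
  nb #.#.#: next=#  (t=0,i=5, bit21=1)
  nb #.#..: next=.  (t=1,i=7, bit20=0)
  nb #..##: next=#  (t=1,i=9, bit19=1)
  nb #..#.: next=#  (t=2,i=8, bit18=1)
  nb #...#: next=.  (t=2,i=0, bit17=0)
  nb #....: next=#  (t=6,i=10, bit16=1)
  nb .####: next=.  (t=0,i=8, bit15=0)
  nb .###.: next=.  (t=3,i=8, bit14=0)
  nb .##.#: next=#  (t=0,i=3, bit13=1)
  nb .##..: next=.  (t=2,i=6, bit12=0)
  nb .#.##: next=.  (t=0,i=6, bit11=0)
  nb .#.#.: next=#  (t=1,i=6, bit10=1)
  nb .#..#: next=.  (t=1,i=8, bit9=0)
  nb .#...: next=.  (t=2,i=10, bit8=0)
  nb ..###: next=.  (t=1,i=10, bit7=0)
  nb ..##.: next=#  (t=2,i=2, bit6=1)
  nb ..#.#: next=.  (t=5,i=6, bit5=0)
  nb ..#..: next=#  (t=2,i=9, bit4=1)
  nb ...##: next=#  (t=2,i=1, bit3=1)
  nb ...#.: next=.  (t=5,i=2, bit2=0)
  nb ....#: next=#  (t=6,i=1, bit1=1)
  nb .....: next=.  (t=6,i=0, bit0=0)
  bits 01101010111011010010010001011010 = 1793926234

1793926234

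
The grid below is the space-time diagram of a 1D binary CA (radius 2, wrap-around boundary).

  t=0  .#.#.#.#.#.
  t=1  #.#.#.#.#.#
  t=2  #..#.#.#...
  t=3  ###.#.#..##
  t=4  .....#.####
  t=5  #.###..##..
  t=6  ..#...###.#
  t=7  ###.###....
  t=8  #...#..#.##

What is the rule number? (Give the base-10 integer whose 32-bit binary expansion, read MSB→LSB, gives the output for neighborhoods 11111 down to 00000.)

26130143

  ##### -> .   bit 31 = 0  t=3,i=0
  ####. -> .   bit 30 = 0  t=3,i=1
  ###.# -> .   bit 29 = 0  t=3,i=2
  ###.. -> .   bit 28 = 0  t=4,i=10
  ##.## -> .   bit 27 = 0  t=7,i=3
  ##.#. -> .   bit 26 = 0  t=1,i=1
  ##..# -> .   bit 25 = 0  t=5,i=5
  ##... -> #   bit 24 = 1  t=4,i=0
  #.### -> #   bit 23 = 1  t=4,i=7
  #.##. -> .   bit 22 = 0  t=1,i=10
  #.#.# -> .   bit 21 = 0  t=0,i=3
  #.#.. -> .   bit 20 = 0  t=0,i=9
  #..## -> #   bit 19 = 1  t=3,i=8
  #..#. -> #   bit 18 = 1  t=0,i=0
  #...# -> #   bit 17 = 1  t=2,i=9
  #.... -> .   bit 16 = 0  t=4,i=1
  .#### -> #   bit 15 = 1  t=3,i=10
  .###. -> .   bit 14 = 0  t=5,i=3
  .##.# -> #   bit 13 = 1  t=1,i=0
  .##.. -> #   bit 12 = 1  t=5,i=8
  .#.## -> .   bit 11 = 0  t=1,i=9
  .#.#. -> #   bit 10 = 1  t=0,i=2
  .#..# -> #   bit 9 = 1  t=0,i=10
  .#... -> .   bit 8 = 0  t=2,i=8
  ..### -> #   bit 7 = 1  t=3,i=9
  ..##. -> #   bit 6 = 1  t=5,i=7
  ..#.# -> .   bit 5 = 0  t=0,i=1
  ..#.. -> #   bit 4 = 1  t=2,i=0
  ...## -> #   bit 3 = 1  t=6,i=5
  ...#. -> #   bit 2 = 1  t=2,i=10
  ....# -> #   bit 1 = 1  t=4,i=3
  ..... -> #   bit 0 = 1  t=4,i=2
  bits 00000001100011101011011011011111 = 26130143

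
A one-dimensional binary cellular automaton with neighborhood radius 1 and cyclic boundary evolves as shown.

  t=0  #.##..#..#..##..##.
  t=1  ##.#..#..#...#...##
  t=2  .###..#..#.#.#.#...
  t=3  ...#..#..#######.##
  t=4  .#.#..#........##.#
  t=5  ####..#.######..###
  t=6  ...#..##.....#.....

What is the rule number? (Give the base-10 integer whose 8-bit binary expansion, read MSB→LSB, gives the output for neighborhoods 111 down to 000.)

101

  nb ###: next=.  (t=1,i=0, bit7=0)
  nb ##.: next=#  (t=0,i=3, bit6=1)
  nb #.#: next=#  (t=0,i=1, bit5=1)
  nb #..: next=.  (t=0,i=4, bit4=0)
  nb .##: next=.  (t=0,i=2, bit3=0)
  nb .#.: next=#  (t=0,i=0, bit2=1)
  nb ..#: next=.  (t=0,i=5, bit1=0)
  nb ...: next=#  (t=1,i=11, bit0=1)
  bits 01100101 = 101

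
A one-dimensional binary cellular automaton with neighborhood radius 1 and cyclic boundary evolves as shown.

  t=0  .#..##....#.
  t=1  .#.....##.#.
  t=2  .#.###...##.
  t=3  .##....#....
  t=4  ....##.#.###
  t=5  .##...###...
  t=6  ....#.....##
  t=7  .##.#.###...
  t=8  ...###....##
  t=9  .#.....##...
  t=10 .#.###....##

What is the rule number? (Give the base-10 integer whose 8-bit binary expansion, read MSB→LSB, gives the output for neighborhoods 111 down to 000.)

  nb ###: next=.  (t=2,i=4, bit7=0)
  nb ##.: next=.  (t=0,i=5, bit6=0)
  nb #.#: next=#  (t=1,i=9, bit5=1)
  nb #..: next=.  (t=0,i=2, bit4=0)
  nb .##: next=.  (t=0,i=4, bit3=0)
  nb .#.: next=#  (t=0,i=1, bit2=1)
  nb ..#: next=.  (t=0,i=0, bit1=0)
  nb ...: next=#  (t=0,i=7, bit0=1)
  bits 00100101 = 37

37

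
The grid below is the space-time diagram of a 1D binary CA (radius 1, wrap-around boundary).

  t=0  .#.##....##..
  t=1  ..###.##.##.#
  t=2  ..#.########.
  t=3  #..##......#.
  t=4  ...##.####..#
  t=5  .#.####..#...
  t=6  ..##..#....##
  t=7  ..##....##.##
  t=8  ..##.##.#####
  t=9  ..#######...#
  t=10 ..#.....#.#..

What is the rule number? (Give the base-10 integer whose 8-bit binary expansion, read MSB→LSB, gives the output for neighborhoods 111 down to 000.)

105

  ###|.  b7=0 t=1,i=3
  ##.|#  b6=1 t=0,i=4
  #.#|#  b5=1 t=0,i=2
  #..|.  b4=0 t=0,i=5
  .##|#  b3=1 t=0,i=3
  .#.|.  b2=0 t=0,i=1
  ..#|.  b1=0 t=0,i=0
  ...|#  b0=1 t=0,i=6
  bits 01101001 = 105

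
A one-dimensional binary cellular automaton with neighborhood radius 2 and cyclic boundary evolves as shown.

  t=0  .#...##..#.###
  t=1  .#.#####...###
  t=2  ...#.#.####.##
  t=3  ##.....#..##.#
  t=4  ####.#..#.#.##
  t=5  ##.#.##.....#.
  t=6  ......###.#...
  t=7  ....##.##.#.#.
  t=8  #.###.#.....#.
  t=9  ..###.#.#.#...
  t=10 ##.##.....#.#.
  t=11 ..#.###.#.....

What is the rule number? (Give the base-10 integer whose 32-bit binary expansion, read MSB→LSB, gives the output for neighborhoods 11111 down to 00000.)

  nb #####: next=#  (t=1,i=5, bit31=1)
  nb ####.: next=.  (t=1,i=6, bit30=0)
  nb ###.#: next=#  (t=0,i=13, bit29=1)
  nb ###..: next=#  (t=1,i=7, bit28=1)
  nb ##.##: next=#  (t=2,i=11, bit27=1)
  nb ##.#.: next=.  (t=0,i=0, bit26=0)
  nb ##..#: next=#  (t=0,i=7, bit25=1)
  nb ##...: next=#  (t=1,i=8, bit24=1)
  nb #.###: next=#  (t=0,i=11, bit23=1)
  nb #.##.: next=.  (t=2,i=12, bit22=0)
  nb #.#.#: next=.  (t=1,i=1, bit21=0)
  nb #.#..: next=#  (t=0,i=1, bit20=1)
  nb #..##: next=.  (t=3,i=9, bit19=0)
  nb #..#.: next=.  (t=0,i=8, bit18=0)
  nb #...#: next=#  (t=0,i=3, bit17=1)
  nb #....: next=#  (t=3,i=3, bit16=1)
  nb .####: next=.  (t=1,i=4, bit15=0)
  nb .###.: next=#  (t=0,i=12, bit14=1)
  nb .##.#: next=.  (t=3,i=11, bit13=0)
  nb .##..: next=#  (t=0,i=6, bit12=1)
  nb .#.##: next=.  (t=0,i=10, bit11=0)
  nb .#.#.: next=.  (t=2,i=4, bit10=0)
  nb .#..#: next=#  (t=3,i=8, bit9=1)
  nb .#...: next=.  (t=0,i=2, bit8=0)
  nb ..###: next=.  (t=1,i=11, bit7=0)
  nb ..##.: next=#  (t=0,i=5, bit6=1)
  nb ..#.#: next=.  (t=0,i=9, bit5=0)
  nb ..#..: next=.  (t=3,i=7, bit4=0)
  nb ...##: next=#  (t=0,i=4, bit3=1)
  nb ...#.: next=.  (t=2,i=2, bit2=0)
  nb ....#: next=#  (t=3,i=5, bit1=1)
  nb .....: next=.  (t=3,i=4, bit0=0)
  bits 10111011100100110101001001001010 = 3146994250

3146994250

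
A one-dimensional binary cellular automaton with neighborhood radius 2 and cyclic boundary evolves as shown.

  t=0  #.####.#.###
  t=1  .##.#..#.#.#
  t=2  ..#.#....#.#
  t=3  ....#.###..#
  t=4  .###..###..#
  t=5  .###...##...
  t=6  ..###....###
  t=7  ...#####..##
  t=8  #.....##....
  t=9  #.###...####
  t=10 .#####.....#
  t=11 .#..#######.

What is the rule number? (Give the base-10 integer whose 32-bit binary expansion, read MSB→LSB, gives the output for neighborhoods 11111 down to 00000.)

1504796695

  ##### -> .   bit 31 = 0  t=7,i=5
  ####. -> #   bit 30 = 1  t=0,i=4
  ###.# -> .   bit 29 = 0  t=0,i=0
  ###.. -> #   bit 28 = 1  t=3,i=8
  ##.## -> #   bit 27 = 1  t=0,i=1
  ##.#. -> .   bit 26 = 0  t=0,i=6
  ##..# -> .   bit 25 = 0  t=3,i=9
  ##... -> #   bit 24 = 1  t=5,i=4
  #.### -> #   bit 23 = 1  t=0,i=2
  #.##. -> .   bit 22 = 0  t=1,i=1
  #.#.# -> #   bit 21 = 1  t=0,i=7
  #.#.. -> #   bit 20 = 1  t=1,i=4
  #..## -> .   bit 19 = 0  t=4,i=5
  #..#. -> .   bit 18 = 0  t=1,i=6
  #...# -> .   bit 17 = 0  t=5,i=5
  #.... -> #   bit 16 = 1  t=2,i=6
  .#### -> .   bit 15 = 0  t=0,i=3
  .###. -> #   bit 14 = 1  t=3,i=7
  .##.# -> #   bit 13 = 1  t=1,i=2
  .##.. -> .   bit 12 = 0  t=5,i=8
  .#.## -> .   bit 11 = 0  t=0,i=8
  .#.#. -> .   bit 10 = 0  t=1,i=8
  .#..# -> .   bit 9 = 0  t=1,i=5
  .#... -> .   bit 8 = 0  t=2,i=5
  ..### -> .   bit 7 = 0  t=4,i=6
  ..##. -> .   bit 6 = 0  t=5,i=7
  ..#.# -> .   bit 5 = 0  t=1,i=7
  ..#.. -> #   bit 4 = 1  t=3,i=11
  ...## -> .   bit 3 = 0  t=5,i=0
  ...#. -> #   bit 2 = 1  t=2,i=8
  ....# -> #   bit 1 = 1  t=2,i=7
  ..... -> #   bit 0 = 1  t=8,i=3
  bits 01011001101100010110000000010111 = 1504796695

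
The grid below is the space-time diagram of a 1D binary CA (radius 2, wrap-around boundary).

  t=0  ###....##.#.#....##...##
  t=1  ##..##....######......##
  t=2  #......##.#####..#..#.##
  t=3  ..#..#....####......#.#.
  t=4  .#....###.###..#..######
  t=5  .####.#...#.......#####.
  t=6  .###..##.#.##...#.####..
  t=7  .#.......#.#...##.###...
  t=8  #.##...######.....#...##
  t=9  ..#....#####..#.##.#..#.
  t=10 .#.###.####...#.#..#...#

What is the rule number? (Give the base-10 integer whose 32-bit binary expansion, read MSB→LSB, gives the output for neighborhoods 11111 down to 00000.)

  nb #####: next=#  (t=0,i=0, bit31=1)
  nb ####.: next=#  (t=0,i=1, bit30=1)
  nb ###.#: next=.  (t=4,i=8, bit29=0)
  nb ###..: next=.  (t=0,i=2, bit28=0)
  nb ##.##: next=.  (t=2,i=9, bit27=0)
  nb ##.#.: next=.  (t=0,i=9, bit26=0)
  nb ##..#: next=.  (t=1,i=2, bit25=0)
  nb ##...: next=.  (t=0,i=3, bit24=0)
  nb #.###: next=#  (t=2,i=10, bit23=1)
  nb #.##.: next=#  (t=6,i=11, bit22=1)
  nb #.#.#: next=#  (t=0,i=10, bit21=1)
  nb #.#..: next=#  (t=0,i=12, bit20=1)
  nb #..##: next=.  (t=1,i=3, bit19=0)
  nb #..#.: next=.  (t=2,i=16, bit18=0)
  nb #...#: next=.  (t=0,i=20, bit17=0)
  nb #....: next=#  (t=0,i=4, bit16=1)
  nb .####: next=#  (t=0,i=23, bit15=1)
  nb .###.: next=.  (t=2,i=23, bit14=0)
  nb .##.#: next=.  (t=0,i=8, bit13=0)
  nb .##..: next=.  (t=0,i=18, bit12=0)
  nb .#.##: next=.  (t=2,i=21, bit11=0)
  nb .#.#.: next=#  (t=0,i=11, bit10=1)
  nb .#..#: next=.  (t=2,i=18, bit9=0)
  nb .#...: next=#  (t=0,i=13, bit8=1)
  nb ..###: next=#  (t=0,i=22, bit7=1)
  nb ..##.: next=.  (t=0,i=7, bit6=0)
  nb ..#.#: next=#  (t=2,i=20, bit5=1)
  nb ..#..: next=.  (t=2,i=17, bit4=0)
  nb ...##: next=.  (t=0,i=6, bit3=0)
  nb ...#.: next=#  (t=3,i=1, bit2=1)
  nb ....#: next=#  (t=0,i=5, bit1=1)
  nb .....: next=.  (t=1,i=18, bit0=0)
  bits 11000000111100011000010110100110 = 3237053862

3237053862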